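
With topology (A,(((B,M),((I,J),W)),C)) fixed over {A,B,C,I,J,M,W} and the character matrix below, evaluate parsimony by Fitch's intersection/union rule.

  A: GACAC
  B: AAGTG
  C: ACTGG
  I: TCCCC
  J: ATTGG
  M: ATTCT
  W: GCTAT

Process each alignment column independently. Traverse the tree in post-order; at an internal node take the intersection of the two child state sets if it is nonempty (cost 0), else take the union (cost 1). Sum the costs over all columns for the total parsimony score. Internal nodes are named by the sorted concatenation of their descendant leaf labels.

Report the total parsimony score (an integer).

19

[col 0] BM: children B:{A}, M:{A} ∩→ {A}; cost 0
[col 0] IJ: children I:{T}, J:{A} ∪→ {A,T}; cost 1
[col 0] IJW: children IJ:{A,T}, W:{G} ∪→ {A,G,T}; cost 1
[col 0] BIJMW: children BM:{A}, IJW:{A,G,T} ∩→ {A}; cost 0
[col 0] BCIJMW: children BIJMW:{A}, C:{A} ∩→ {A}; cost 0
[col 0] ABCIJMW: children A:{G}, BCIJMW:{A} ∪→ {A,G}; cost 1
[col 1] BM: children B:{A}, M:{T} ∪→ {A,T}; cost 1
[col 1] IJ: children I:{C}, J:{T} ∪→ {C,T}; cost 1
[col 1] IJW: children IJ:{C,T}, W:{C} ∩→ {C}; cost 0
[col 1] BIJMW: children BM:{A,T}, IJW:{C} ∪→ {A,C,T}; cost 1
[col 1] BCIJMW: children BIJMW:{A,C,T}, C:{C} ∩→ {C}; cost 0
[col 1] ABCIJMW: children A:{A}, BCIJMW:{C} ∪→ {A,C}; cost 1
[col 2] BM: children B:{G}, M:{T} ∪→ {G,T}; cost 1
[col 2] IJ: children I:{C}, J:{T} ∪→ {C,T}; cost 1
[col 2] IJW: children IJ:{C,T}, W:{T} ∩→ {T}; cost 0
[col 2] BIJMW: children BM:{G,T}, IJW:{T} ∩→ {T}; cost 0
[col 2] BCIJMW: children BIJMW:{T}, C:{T} ∩→ {T}; cost 0
[col 2] ABCIJMW: children A:{C}, BCIJMW:{T} ∪→ {C,T}; cost 1
[col 3] BM: children B:{T}, M:{C} ∪→ {C,T}; cost 1
[col 3] IJ: children I:{C}, J:{G} ∪→ {C,G}; cost 1
[col 3] IJW: children IJ:{C,G}, W:{A} ∪→ {A,C,G}; cost 1
[col 3] BIJMW: children BM:{C,T}, IJW:{A,C,G} ∩→ {C}; cost 0
[col 3] BCIJMW: children BIJMW:{C}, C:{G} ∪→ {C,G}; cost 1
[col 3] ABCIJMW: children A:{A}, BCIJMW:{C,G} ∪→ {A,C,G}; cost 1
[col 4] BM: children B:{G}, M:{T} ∪→ {G,T}; cost 1
[col 4] IJ: children I:{C}, J:{G} ∪→ {C,G}; cost 1
[col 4] IJW: children IJ:{C,G}, W:{T} ∪→ {C,G,T}; cost 1
[col 4] BIJMW: children BM:{G,T}, IJW:{C,G,T} ∩→ {G,T}; cost 0
[col 4] BCIJMW: children BIJMW:{G,T}, C:{G} ∩→ {G}; cost 0
[col 4] ABCIJMW: children A:{C}, BCIJMW:{G} ∪→ {C,G}; cost 1
per-site changes: [3, 4, 3, 5, 4]; total = 19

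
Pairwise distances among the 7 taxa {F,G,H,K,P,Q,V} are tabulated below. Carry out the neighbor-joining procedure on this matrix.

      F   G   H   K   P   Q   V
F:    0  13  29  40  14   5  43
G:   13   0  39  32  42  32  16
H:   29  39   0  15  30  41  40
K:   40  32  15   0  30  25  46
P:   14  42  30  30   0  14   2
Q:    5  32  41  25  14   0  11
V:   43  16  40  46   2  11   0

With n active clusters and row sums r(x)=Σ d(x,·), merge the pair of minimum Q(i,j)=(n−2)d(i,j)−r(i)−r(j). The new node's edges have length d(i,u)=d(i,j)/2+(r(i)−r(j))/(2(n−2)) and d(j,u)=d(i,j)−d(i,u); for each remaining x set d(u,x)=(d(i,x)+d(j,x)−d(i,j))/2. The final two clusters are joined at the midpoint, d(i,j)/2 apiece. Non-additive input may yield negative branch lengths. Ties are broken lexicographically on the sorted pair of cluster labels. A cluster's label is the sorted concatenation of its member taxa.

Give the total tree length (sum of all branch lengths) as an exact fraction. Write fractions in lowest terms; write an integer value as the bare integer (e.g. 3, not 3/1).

iteration 1: select H,K (d=15, Q=-307); attach at lengths (81/10, 69/10); label the merged cluster HK
  updated: d(F,HK)=27, d(G,HK)=28, d(HK,P)=45/2, d(HK,Q)=51/2, d(HK,V)=71/2
iteration 2: select P,V (d=2, Q=-194); attach at lengths (-5/8, 21/8); label the merged cluster PV
  updated: d(F,PV)=55/2, d(G,PV)=28, d(HK,PV)=28, d(PV,Q)=23/2
iteration 3: select F,G (d=13, Q=-269/2); attach at lengths (7/4, 45/4); label the merged cluster FG
  updated: d(FG,HK)=21, d(FG,PV)=85/4, d(FG,Q)=12
iteration 4: select FG,HK (d=21, Q=-347/4); attach at lengths (87/16, 249/16); label the merged cluster FGHK
  updated: d(FGHK,PV)=113/8, d(FGHK,Q)=33/4
iteration 5: select FGHK,PV (d=113/8, Q=-271/8); attach at lengths (87/16, 139/16); label the merged cluster FGHKPV
  updated: d(FGHKPV,Q)=45/16
iteration 6: select FGHKPV,Q (d=45/16); attach at lengths (45/32, 45/32); label the merged cluster FGHKPQV
final tree: ((((F:7/4,G:45/4):87/16,(H:81/10,K:69/10):249/16):87/16,(P:-5/8,V:21/8):139/16):45/32,Q:45/32)
total length: 1087/16

1087/16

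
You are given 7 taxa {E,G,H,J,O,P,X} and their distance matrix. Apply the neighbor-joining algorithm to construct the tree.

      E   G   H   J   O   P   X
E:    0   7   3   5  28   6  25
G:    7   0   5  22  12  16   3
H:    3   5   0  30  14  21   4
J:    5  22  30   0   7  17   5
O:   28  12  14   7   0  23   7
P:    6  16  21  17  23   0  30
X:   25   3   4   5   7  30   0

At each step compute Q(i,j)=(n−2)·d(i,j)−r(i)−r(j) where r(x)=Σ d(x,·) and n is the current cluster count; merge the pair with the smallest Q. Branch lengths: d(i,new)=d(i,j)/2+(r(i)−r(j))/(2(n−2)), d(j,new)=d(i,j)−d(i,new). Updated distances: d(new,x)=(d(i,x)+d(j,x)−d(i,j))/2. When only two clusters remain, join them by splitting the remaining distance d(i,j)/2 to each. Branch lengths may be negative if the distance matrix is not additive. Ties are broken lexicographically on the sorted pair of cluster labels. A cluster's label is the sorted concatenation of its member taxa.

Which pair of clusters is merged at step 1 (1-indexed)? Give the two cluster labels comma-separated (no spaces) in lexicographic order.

iteration 1: select E,P (d=6, Q=-157); attach at lengths (-9/10, 69/10); label the merged cluster EP
  updated: d(EP,G)=17/2, d(EP,H)=9, d(EP,J)=8, d(EP,O)=45/2, d(EP,X)=49/2
iteration 2: select EP,J (d=8, Q=-225/2); attach at lengths (65/16, 63/16); label the merged cluster EJP
  updated: d(EJP,G)=45/4, d(EJP,H)=31/2, d(EJP,O)=43/4, d(EJP,X)=43/4
iteration 3: select EJP,O (d=43/4, Q=-239/4); attach at lengths (49/8, 37/8); label the merged cluster EJOP
  updated: d(EJOP,G)=25/4, d(EJOP,H)=75/8, d(EJOP,X)=7/2
iteration 4: select EJOP,X (d=7/2, Q=-181/8); attach at lengths (125/32, -13/32); label the merged cluster EJOPX
  updated: d(EJOPX,G)=23/8, d(EJOPX,H)=79/16
iteration 5: select EJOPX,G (d=23/8, Q=-205/16); attach at lengths (45/32, 47/32); label the merged cluster EGJOPX
  updated: d(EGJOPX,H)=113/32
iteration 6: select EGJOPX,H (d=113/32); attach at lengths (113/64, 113/64); label the merged cluster EGHJOPX
final tree: ((((((E:-9/10,P:69/10):65/16,J:63/16):49/8,O:37/8):125/32,X:-13/32):45/32,G:47/32):113/64,H:113/64)
total length: 1109/32

E,P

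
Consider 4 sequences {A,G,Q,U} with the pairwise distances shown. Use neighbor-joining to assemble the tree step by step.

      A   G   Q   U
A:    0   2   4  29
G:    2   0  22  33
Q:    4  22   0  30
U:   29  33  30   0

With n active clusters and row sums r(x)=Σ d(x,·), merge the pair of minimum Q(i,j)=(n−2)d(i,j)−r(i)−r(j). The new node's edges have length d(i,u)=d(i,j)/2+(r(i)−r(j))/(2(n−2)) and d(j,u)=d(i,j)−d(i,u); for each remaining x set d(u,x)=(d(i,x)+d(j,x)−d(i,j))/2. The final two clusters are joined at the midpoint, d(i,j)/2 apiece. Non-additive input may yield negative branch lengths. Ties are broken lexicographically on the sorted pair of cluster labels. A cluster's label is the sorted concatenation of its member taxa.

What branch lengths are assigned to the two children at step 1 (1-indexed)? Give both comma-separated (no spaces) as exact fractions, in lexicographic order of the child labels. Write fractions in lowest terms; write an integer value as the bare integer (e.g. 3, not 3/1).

-9/2,13/2

iteration 1: select A,G (d=2, Q=-88); attach at lengths (-9/2, 13/2); label the merged cluster AG
  updated: d(AG,Q)=12, d(AG,U)=30
iteration 2: select AG,Q (d=12, Q=-72); attach at lengths (6, 6); label the merged cluster AGQ
  updated: d(AGQ,U)=24
iteration 3: select AGQ,U (d=24); attach at lengths (12, 12); label the merged cluster AGQU
final tree: (((A:-9/2,G:13/2):6,Q:6):12,U:12)
total length: 38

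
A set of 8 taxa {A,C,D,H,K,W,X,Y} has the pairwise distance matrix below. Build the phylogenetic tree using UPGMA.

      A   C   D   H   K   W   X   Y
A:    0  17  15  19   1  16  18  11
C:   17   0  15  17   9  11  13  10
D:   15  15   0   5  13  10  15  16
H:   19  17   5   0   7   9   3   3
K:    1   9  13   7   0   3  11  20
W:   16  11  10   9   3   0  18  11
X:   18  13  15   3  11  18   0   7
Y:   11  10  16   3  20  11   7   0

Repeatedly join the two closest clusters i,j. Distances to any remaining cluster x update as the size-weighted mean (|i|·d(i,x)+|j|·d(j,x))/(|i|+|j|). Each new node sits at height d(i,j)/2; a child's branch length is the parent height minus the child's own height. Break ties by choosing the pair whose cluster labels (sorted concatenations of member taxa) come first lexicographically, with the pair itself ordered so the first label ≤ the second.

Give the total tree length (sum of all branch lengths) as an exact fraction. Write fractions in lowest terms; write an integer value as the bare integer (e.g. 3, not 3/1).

1. join A+K (d=1) ⇒ AK; edges |A|=1/2, |K|=1/2
  updated: d(AK,C)=13, d(AK,D)=14, d(AK,H)=13, d(AK,W)=19/2, d(AK,X)=29/2, d(AK,Y)=31/2
2. join H+X (d=3) ⇒ HX; edges |H|=3/2, |X|=3/2
  updated: d(AK,HX)=55/4, d(C,HX)=15, d(D,HX)=10, d(HX,W)=27/2, d(HX,Y)=5
3. join HX+Y (d=5) ⇒ HXY; edges |HX|=1, |Y|=5/2
  updated: d(AK,HXY)=43/3, d(C,HXY)=40/3, d(D,HXY)=12, d(HXY,W)=38/3
4. join AK+W (d=19/2) ⇒ AKW; edges |AK|=17/4, |W|=19/4
  updated: d(AKW,C)=37/3, d(AKW,D)=38/3, d(AKW,HXY)=124/9
5. join D+HXY (d=12) ⇒ DHXY; edges |D|=6, |HXY|=7/2
  updated: d(AKW,DHXY)=27/2, d(C,DHXY)=55/4
6. join AKW+C (d=37/3) ⇒ ACKW; edges |AKW|=17/12, |C|=37/6
  updated: d(ACKW,DHXY)=217/16
7. join ACKW+DHXY (d=217/16) ⇒ ACDHKWXY; edges |ACKW|=59/96, |DHXY|=25/32
final tree: ((((A:1/2,K:1/2):17/4,W:19/4):17/12,C:37/6):59/96,(D:6,((H:3/2,X:3/2):1,Y:5/2):7/2):25/32)
total length: 1679/48

1679/48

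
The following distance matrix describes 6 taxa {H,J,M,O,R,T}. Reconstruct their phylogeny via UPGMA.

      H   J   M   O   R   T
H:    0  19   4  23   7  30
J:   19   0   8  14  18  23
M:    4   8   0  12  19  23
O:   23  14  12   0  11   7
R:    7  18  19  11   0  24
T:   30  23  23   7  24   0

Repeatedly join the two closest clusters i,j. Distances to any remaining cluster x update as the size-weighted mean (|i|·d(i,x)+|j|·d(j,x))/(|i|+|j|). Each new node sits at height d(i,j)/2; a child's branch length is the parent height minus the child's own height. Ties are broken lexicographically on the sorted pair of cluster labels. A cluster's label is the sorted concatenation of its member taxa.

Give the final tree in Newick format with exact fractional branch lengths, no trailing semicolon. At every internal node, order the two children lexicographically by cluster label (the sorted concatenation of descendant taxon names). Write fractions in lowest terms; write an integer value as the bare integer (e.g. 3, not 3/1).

iteration 1: select H,M (d=4); attach at lengths (2, 2); label the merged cluster HM
  updated: d(HM,J)=27/2, d(HM,O)=35/2, d(HM,R)=13, d(HM,T)=53/2
iteration 2: select O,T (d=7); attach at lengths (7/2, 7/2); label the merged cluster OT
  updated: d(HM,OT)=22, d(J,OT)=37/2, d(OT,R)=35/2
iteration 3: select HM,R (d=13); attach at lengths (9/2, 13/2); label the merged cluster HMR
  updated: d(HMR,J)=15, d(HMR,OT)=41/2
iteration 4: select HMR,J (d=15); attach at lengths (1, 15/2); label the merged cluster HJMR
  updated: d(HJMR,OT)=20
iteration 5: select HJMR,OT (d=20); attach at lengths (5/2, 13/2); label the merged cluster HJMORT
final tree: ((((H:2,M:2):9/2,R:13/2):1,J:15/2):5/2,(O:7/2,T:7/2):13/2)
total length: 79/2

((((H:2,M:2):9/2,R:13/2):1,J:15/2):5/2,(O:7/2,T:7/2):13/2)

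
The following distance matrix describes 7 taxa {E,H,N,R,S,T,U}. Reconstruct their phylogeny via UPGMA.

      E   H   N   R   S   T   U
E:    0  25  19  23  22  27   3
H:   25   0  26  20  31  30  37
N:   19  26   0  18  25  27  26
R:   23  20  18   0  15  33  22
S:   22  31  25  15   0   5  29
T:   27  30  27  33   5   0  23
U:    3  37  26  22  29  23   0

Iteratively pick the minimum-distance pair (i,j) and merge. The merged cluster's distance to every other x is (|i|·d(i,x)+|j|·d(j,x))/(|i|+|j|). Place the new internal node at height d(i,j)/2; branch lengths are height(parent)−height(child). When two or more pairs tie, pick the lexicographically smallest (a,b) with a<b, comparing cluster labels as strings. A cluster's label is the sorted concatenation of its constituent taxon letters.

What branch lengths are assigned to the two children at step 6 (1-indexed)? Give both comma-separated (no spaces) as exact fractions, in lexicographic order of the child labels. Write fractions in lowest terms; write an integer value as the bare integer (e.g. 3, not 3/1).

73/48,169/12

iteration 1: select E,U (d=3); attach at lengths (3/2, 3/2); label the merged cluster EU
  updated: d(EU,H)=31, d(EU,N)=45/2, d(EU,R)=45/2, d(EU,S)=51/2, d(EU,T)=25
iteration 2: select S,T (d=5); attach at lengths (5/2, 5/2); label the merged cluster ST
  updated: d(EU,ST)=101/4, d(H,ST)=61/2, d(N,ST)=26, d(R,ST)=24
iteration 3: select N,R (d=18); attach at lengths (9, 9); label the merged cluster NR
  updated: d(EU,NR)=45/2, d(H,NR)=23, d(NR,ST)=25
iteration 4: select EU,NR (d=45/2); attach at lengths (39/4, 9/4); label the merged cluster ENRU
  updated: d(ENRU,H)=27, d(ENRU,ST)=201/8
iteration 5: select ENRU,ST (d=201/8); attach at lengths (21/16, 161/16); label the merged cluster ENRSTU
  updated: d(ENRSTU,H)=169/6
iteration 6: select ENRSTU,H (d=169/6); attach at lengths (73/48, 169/12); label the merged cluster EHNRSTU
final tree: ((((E:3/2,U:3/2):39/4,(N:9,R:9):9/4):21/16,(S:5/2,T:5/2):161/16):73/48,H:169/12)
total length: 3119/48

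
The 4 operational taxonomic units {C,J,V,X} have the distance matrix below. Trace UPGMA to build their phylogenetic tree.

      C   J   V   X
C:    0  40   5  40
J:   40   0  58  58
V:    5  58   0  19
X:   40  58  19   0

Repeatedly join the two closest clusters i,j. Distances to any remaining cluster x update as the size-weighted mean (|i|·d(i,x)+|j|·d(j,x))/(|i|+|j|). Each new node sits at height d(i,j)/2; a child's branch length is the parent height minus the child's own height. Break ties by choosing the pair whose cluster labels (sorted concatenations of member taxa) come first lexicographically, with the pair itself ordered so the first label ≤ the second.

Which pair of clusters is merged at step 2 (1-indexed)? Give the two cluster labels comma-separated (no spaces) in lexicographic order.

iteration 1: select C,V (d=5); attach at lengths (5/2, 5/2); label the merged cluster CV
  updated: d(CV,J)=49, d(CV,X)=59/2
iteration 2: select CV,X (d=59/2); attach at lengths (49/4, 59/4); label the merged cluster CVX
  updated: d(CVX,J)=52
iteration 3: select CVX,J (d=52); attach at lengths (45/4, 26); label the merged cluster CJVX
final tree: (((C:5/2,V:5/2):49/4,X:59/4):45/4,J:26)
total length: 277/4

CV,X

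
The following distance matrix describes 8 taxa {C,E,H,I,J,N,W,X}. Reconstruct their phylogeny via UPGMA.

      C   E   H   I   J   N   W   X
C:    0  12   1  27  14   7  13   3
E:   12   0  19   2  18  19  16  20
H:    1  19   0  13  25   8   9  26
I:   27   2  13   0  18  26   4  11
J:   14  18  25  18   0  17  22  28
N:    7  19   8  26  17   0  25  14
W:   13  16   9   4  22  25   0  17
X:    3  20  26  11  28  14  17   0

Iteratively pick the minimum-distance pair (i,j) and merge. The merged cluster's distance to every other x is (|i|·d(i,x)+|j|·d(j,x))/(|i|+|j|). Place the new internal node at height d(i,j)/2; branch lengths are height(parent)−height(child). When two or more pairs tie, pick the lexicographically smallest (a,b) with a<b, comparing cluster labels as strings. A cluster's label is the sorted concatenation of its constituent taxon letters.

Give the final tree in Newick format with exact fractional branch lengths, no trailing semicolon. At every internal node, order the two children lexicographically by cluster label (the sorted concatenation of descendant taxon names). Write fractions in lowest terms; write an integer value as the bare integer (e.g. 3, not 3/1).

(((((C:1/2,H:1/2):13/4,N:15/4):41/12,X:43/6):13/8,((E:1,I:1):4,W:5):91/24):227/168,J:71/7)

1. join C+H (d=1) ⇒ CH; edges |C|=1/2, |H|=1/2
  updated: d(CH,E)=31/2, d(CH,I)=20, d(CH,J)=39/2, d(CH,N)=15/2, d(CH,W)=11, d(CH,X)=29/2
2. join E+I (d=2) ⇒ EI; edges |E|=1, |I|=1
  updated: d(CH,EI)=71/4, d(EI,J)=18, d(EI,N)=45/2, d(EI,W)=10, d(EI,X)=31/2
3. join CH+N (d=15/2) ⇒ CHN; edges |CH|=13/4, |N|=15/4
  updated: d(CHN,EI)=58/3, d(CHN,J)=56/3, d(CHN,W)=47/3, d(CHN,X)=43/3
4. join EI+W (d=10) ⇒ EIW; edges |EI|=4, |W|=5
  updated: d(CHN,EIW)=163/9, d(EIW,J)=58/3, d(EIW,X)=16
5. join CHN+X (d=43/3) ⇒ CHNX; edges |CHN|=41/12, |X|=43/6
  updated: d(CHNX,EIW)=211/12, d(CHNX,J)=21
6. join CHNX+EIW (d=211/12) ⇒ CEHINWX; edges |CHNX|=13/8, |EIW|=91/24
  updated: d(CEHINWX,J)=142/7
7. join CEHINWX+J (d=142/7) ⇒ CEHIJNWX; edges |CEHINWX|=227/168, |J|=71/7
final tree: (((((C:1/2,H:1/2):13/4,N:15/4):41/12,X:43/6):13/8,((E:1,I:1):4,W:5):91/24):227/168,J:71/7)
total length: 7811/168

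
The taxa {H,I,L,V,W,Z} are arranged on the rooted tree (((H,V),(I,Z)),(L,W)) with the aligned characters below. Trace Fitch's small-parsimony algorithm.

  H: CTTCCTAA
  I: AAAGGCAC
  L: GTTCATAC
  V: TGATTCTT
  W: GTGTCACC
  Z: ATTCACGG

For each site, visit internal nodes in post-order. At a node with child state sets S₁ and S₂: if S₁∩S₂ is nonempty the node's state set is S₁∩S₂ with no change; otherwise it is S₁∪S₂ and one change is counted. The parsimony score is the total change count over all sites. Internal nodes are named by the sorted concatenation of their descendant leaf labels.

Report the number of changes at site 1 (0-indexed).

[col 0] HV: children H:{C}, V:{T} ∪→ {C,T}; cost 1
[col 0] IZ: children I:{A}, Z:{A} ∩→ {A}; cost 0
[col 0] HIVZ: children HV:{C,T}, IZ:{A} ∪→ {A,C,T}; cost 1
[col 0] LW: children L:{G}, W:{G} ∩→ {G}; cost 0
[col 0] HILVWZ: children HIVZ:{A,C,T}, LW:{G} ∪→ {A,C,G,T}; cost 1
[col 1] HV: children H:{T}, V:{G} ∪→ {G,T}; cost 1
[col 1] IZ: children I:{A}, Z:{T} ∪→ {A,T}; cost 1
[col 1] HIVZ: children HV:{G,T}, IZ:{A,T} ∩→ {T}; cost 0
[col 1] LW: children L:{T}, W:{T} ∩→ {T}; cost 0
[col 1] HILVWZ: children HIVZ:{T}, LW:{T} ∩→ {T}; cost 0
[col 2] HV: children H:{T}, V:{A} ∪→ {A,T}; cost 1
[col 2] IZ: children I:{A}, Z:{T} ∪→ {A,T}; cost 1
[col 2] HIVZ: children HV:{A,T}, IZ:{A,T} ∩→ {A,T}; cost 0
[col 2] LW: children L:{T}, W:{G} ∪→ {G,T}; cost 1
[col 2] HILVWZ: children HIVZ:{A,T}, LW:{G,T} ∩→ {T}; cost 0
[col 3] HV: children H:{C}, V:{T} ∪→ {C,T}; cost 1
[col 3] IZ: children I:{G}, Z:{C} ∪→ {C,G}; cost 1
[col 3] HIVZ: children HV:{C,T}, IZ:{C,G} ∩→ {C}; cost 0
[col 3] LW: children L:{C}, W:{T} ∪→ {C,T}; cost 1
[col 3] HILVWZ: children HIVZ:{C}, LW:{C,T} ∩→ {C}; cost 0
[col 4] HV: children H:{C}, V:{T} ∪→ {C,T}; cost 1
[col 4] IZ: children I:{G}, Z:{A} ∪→ {A,G}; cost 1
[col 4] HIVZ: children HV:{C,T}, IZ:{A,G} ∪→ {A,C,G,T}; cost 1
[col 4] LW: children L:{A}, W:{C} ∪→ {A,C}; cost 1
[col 4] HILVWZ: children HIVZ:{A,C,G,T}, LW:{A,C} ∩→ {A,C}; cost 0
[col 5] HV: children H:{T}, V:{C} ∪→ {C,T}; cost 1
[col 5] IZ: children I:{C}, Z:{C} ∩→ {C}; cost 0
[col 5] HIVZ: children HV:{C,T}, IZ:{C} ∩→ {C}; cost 0
[col 5] LW: children L:{T}, W:{A} ∪→ {A,T}; cost 1
[col 5] HILVWZ: children HIVZ:{C}, LW:{A,T} ∪→ {A,C,T}; cost 1
[col 6] HV: children H:{A}, V:{T} ∪→ {A,T}; cost 1
[col 6] IZ: children I:{A}, Z:{G} ∪→ {A,G}; cost 1
[col 6] HIVZ: children HV:{A,T}, IZ:{A,G} ∩→ {A}; cost 0
[col 6] LW: children L:{A}, W:{C} ∪→ {A,C}; cost 1
[col 6] HILVWZ: children HIVZ:{A}, LW:{A,C} ∩→ {A}; cost 0
[col 7] HV: children H:{A}, V:{T} ∪→ {A,T}; cost 1
[col 7] IZ: children I:{C}, Z:{G} ∪→ {C,G}; cost 1
[col 7] HIVZ: children HV:{A,T}, IZ:{C,G} ∪→ {A,C,G,T}; cost 1
[col 7] LW: children L:{C}, W:{C} ∩→ {C}; cost 0
[col 7] HILVWZ: children HIVZ:{A,C,G,T}, LW:{C} ∩→ {C}; cost 0
per-site changes: [3, 2, 3, 3, 4, 3, 3, 3]; total = 24

2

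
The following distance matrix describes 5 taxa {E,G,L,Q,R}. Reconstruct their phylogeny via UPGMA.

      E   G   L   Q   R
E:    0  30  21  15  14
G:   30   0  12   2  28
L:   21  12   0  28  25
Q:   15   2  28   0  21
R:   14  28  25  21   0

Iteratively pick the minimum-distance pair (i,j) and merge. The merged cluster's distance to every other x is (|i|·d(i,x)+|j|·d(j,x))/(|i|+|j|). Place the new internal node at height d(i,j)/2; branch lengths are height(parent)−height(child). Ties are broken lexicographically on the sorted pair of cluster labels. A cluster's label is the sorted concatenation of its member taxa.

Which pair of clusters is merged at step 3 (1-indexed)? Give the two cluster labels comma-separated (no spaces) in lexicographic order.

GQ,L

step 1: merge (G,Q) at d=2; branch lengths G→1, Q→1; new cluster GQ
  updated: d(E,GQ)=45/2, d(GQ,L)=20, d(GQ,R)=49/2
step 2: merge (E,R) at d=14; branch lengths E→7, R→7; new cluster ER
  updated: d(ER,GQ)=47/2, d(ER,L)=23
step 3: merge (GQ,L) at d=20; branch lengths GQ→9, L→10; new cluster GLQ
  updated: d(ER,GLQ)=70/3
step 4: merge (ER,GLQ) at d=70/3; branch lengths ER→14/3, GLQ→5/3; new cluster EGLQR
final tree: ((E:7,R:7):14/3,((G:1,Q:1):9,L:10):5/3)
total length: 124/3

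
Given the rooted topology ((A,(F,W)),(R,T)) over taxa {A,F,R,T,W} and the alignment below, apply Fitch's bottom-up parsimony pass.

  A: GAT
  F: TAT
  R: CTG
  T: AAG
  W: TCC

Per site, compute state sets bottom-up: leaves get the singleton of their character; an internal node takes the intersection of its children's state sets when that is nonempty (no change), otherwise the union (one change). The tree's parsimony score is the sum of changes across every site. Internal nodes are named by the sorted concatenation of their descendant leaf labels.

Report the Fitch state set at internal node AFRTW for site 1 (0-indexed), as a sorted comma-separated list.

A

FW@0: {T} ∩ {T} = {T} (intersection, +0)
AFW@0: {G} ∪ {T} = {G,T} (union, +1)
RT@0: {C} ∪ {A} = {A,C} (union, +1)
AFRTW@0: {G,T} ∪ {A,C} = {A,C,G,T} (union, +1)
FW@1: {A} ∪ {C} = {A,C} (union, +1)
AFW@1: {A} ∩ {A,C} = {A} (intersection, +0)
RT@1: {T} ∪ {A} = {A,T} (union, +1)
AFRTW@1: {A} ∩ {A,T} = {A} (intersection, +0)
FW@2: {T} ∪ {C} = {C,T} (union, +1)
AFW@2: {T} ∩ {C,T} = {T} (intersection, +0)
RT@2: {G} ∩ {G} = {G} (intersection, +0)
AFRTW@2: {T} ∪ {G} = {G,T} (union, +1)
per-site changes: [3, 2, 2]; total = 7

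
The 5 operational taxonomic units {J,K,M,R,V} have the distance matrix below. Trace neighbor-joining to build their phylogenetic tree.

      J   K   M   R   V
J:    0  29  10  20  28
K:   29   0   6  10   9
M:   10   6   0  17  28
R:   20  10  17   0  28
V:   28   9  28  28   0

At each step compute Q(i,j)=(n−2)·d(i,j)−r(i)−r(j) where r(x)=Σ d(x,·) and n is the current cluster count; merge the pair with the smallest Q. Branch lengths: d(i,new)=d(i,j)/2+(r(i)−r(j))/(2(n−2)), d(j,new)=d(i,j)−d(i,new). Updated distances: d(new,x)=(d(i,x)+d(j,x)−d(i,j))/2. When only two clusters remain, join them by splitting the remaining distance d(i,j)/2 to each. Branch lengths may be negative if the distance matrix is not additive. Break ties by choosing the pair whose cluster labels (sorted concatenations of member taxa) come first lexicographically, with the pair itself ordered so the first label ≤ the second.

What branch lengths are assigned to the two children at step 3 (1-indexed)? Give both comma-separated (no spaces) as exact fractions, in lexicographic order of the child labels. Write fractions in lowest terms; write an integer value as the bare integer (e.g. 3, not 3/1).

49/8,57/8

1. join K+V (d=9, Q=-120) ⇒ KV; edges |K|=-2, |V|=11
  updated: d(J,KV)=24, d(KV,M)=25/2, d(KV,R)=29/2
2. join J+M (d=10, Q=-147/2) ⇒ JM; edges |J|=69/8, |M|=11/8
  updated: d(JM,KV)=53/4, d(JM,R)=27/2
3. join JM+KV (d=53/4, Q=-165/4) ⇒ JKMV; edges |JM|=49/8, |KV|=57/8
  updated: d(JKMV,R)=59/8
4. join JKMV+R (d=59/8) ⇒ JKMRV; edges |JKMV|=59/16, |R|=59/16
final tree: (((J:69/8,M:11/8):49/8,(K:-2,V:11):57/8):59/16,R:59/16)
total length: 317/8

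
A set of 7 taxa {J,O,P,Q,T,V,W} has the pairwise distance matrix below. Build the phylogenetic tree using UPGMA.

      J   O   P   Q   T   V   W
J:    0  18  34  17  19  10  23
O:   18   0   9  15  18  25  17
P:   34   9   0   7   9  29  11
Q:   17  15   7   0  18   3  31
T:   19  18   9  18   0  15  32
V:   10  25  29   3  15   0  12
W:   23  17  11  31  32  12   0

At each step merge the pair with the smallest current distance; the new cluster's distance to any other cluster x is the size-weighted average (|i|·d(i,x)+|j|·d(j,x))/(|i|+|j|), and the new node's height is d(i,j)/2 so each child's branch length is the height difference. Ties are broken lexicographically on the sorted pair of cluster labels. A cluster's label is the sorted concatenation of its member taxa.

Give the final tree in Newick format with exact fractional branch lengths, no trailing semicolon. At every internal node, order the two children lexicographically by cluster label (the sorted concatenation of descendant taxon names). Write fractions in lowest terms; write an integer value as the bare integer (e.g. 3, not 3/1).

(((J:27/4,(Q:3/2,V:3/2):21/4):13/4,((O:9/2,P:9/2):9/4,T:27/4):13/4):1/2,W:21/2)

iteration 1: select Q,V (d=3); attach at lengths (3/2, 3/2); label the merged cluster QV
  updated: d(J,QV)=27/2, d(O,QV)=20, d(P,QV)=18, d(QV,T)=33/2, d(QV,W)=43/2
iteration 2: select O,P (d=9); attach at lengths (9/2, 9/2); label the merged cluster OP
  updated: d(J,OP)=26, d(OP,QV)=19, d(OP,T)=27/2, d(OP,W)=14
iteration 3: select J,QV (d=27/2); attach at lengths (27/4, 21/4); label the merged cluster JQV
  updated: d(JQV,OP)=64/3, d(JQV,T)=52/3, d(JQV,W)=22
iteration 4: select OP,T (d=27/2); attach at lengths (9/4, 27/4); label the merged cluster OPT
  updated: d(JQV,OPT)=20, d(OPT,W)=20
iteration 5: select JQV,OPT (d=20); attach at lengths (13/4, 13/4); label the merged cluster JOPQTV
  updated: d(JOPQTV,W)=21
iteration 6: select JOPQTV,W (d=21); attach at lengths (1/2, 21/2); label the merged cluster JOPQTVW
final tree: (((J:27/4,(Q:3/2,V:3/2):21/4):13/4,((O:9/2,P:9/2):9/4,T:27/4):13/4):1/2,W:21/2)
total length: 101/2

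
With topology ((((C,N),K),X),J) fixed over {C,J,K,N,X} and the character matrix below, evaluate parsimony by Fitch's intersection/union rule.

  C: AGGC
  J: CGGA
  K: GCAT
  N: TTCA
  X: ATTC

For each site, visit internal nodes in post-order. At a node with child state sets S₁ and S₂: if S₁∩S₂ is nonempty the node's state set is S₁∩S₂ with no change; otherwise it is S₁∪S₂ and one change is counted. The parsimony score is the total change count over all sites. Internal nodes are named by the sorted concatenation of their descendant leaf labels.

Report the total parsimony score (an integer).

12

site 0, node CN: C={A} ∪ N={T} → {A,T} (+1)
site 0, node CKN: CN={A,T} ∪ K={G} → {A,G,T} (+1)
site 0, node CKNX: CKN={A,G,T} ∩ X={A} → {A} (+0)
site 0, node CJKNX: CKNX={A} ∪ J={C} → {A,C} (+1)
site 1, node CN: C={G} ∪ N={T} → {G,T} (+1)
site 1, node CKN: CN={G,T} ∪ K={C} → {C,G,T} (+1)
site 1, node CKNX: CKN={C,G,T} ∩ X={T} → {T} (+0)
site 1, node CJKNX: CKNX={T} ∪ J={G} → {G,T} (+1)
site 2, node CN: C={G} ∪ N={C} → {C,G} (+1)
site 2, node CKN: CN={C,G} ∪ K={A} → {A,C,G} (+1)
site 2, node CKNX: CKN={A,C,G} ∪ X={T} → {A,C,G,T} (+1)
site 2, node CJKNX: CKNX={A,C,G,T} ∩ J={G} → {G} (+0)
site 3, node CN: C={C} ∪ N={A} → {A,C} (+1)
site 3, node CKN: CN={A,C} ∪ K={T} → {A,C,T} (+1)
site 3, node CKNX: CKN={A,C,T} ∩ X={C} → {C} (+0)
site 3, node CJKNX: CKNX={C} ∪ J={A} → {A,C} (+1)
per-site changes: [3, 3, 3, 3]; total = 12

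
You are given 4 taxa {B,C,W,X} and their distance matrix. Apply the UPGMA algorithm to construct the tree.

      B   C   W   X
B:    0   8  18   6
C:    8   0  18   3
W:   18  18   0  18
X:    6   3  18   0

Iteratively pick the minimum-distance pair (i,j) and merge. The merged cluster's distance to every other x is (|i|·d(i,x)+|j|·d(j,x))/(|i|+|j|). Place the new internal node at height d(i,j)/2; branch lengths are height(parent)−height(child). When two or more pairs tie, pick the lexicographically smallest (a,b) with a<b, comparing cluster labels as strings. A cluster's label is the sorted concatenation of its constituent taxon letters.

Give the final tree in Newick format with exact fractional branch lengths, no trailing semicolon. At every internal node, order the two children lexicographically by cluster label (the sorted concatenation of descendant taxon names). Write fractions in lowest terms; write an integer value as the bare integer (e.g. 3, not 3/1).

1. join C+X (d=3) ⇒ CX; edges |C|=3/2, |X|=3/2
  updated: d(B,CX)=7, d(CX,W)=18
2. join B+CX (d=7) ⇒ BCX; edges |B|=7/2, |CX|=2
  updated: d(BCX,W)=18
3. join BCX+W (d=18) ⇒ BCWX; edges |BCX|=11/2, |W|=9
final tree: ((B:7/2,(C:3/2,X:3/2):2):11/2,W:9)
total length: 23

((B:7/2,(C:3/2,X:3/2):2):11/2,W:9)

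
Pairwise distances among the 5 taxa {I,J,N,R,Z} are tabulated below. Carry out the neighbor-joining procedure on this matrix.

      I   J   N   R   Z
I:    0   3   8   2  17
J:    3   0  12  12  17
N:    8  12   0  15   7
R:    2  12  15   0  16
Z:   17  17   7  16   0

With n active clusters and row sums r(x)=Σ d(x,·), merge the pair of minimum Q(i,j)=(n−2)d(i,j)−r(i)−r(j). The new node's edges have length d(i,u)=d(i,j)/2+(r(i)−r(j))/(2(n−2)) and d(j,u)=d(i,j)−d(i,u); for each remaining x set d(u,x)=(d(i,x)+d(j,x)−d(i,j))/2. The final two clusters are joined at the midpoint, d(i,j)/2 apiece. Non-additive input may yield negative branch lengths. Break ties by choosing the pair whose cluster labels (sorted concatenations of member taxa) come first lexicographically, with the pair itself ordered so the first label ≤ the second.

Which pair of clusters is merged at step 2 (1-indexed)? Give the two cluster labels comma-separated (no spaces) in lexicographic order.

step 1: merge (N,Z) at d=7, Q=-78; branch lengths N→1, Z→6; new cluster NZ
  updated: d(I,NZ)=9, d(J,NZ)=11, d(NZ,R)=12
step 2: merge (I,R) at d=2, Q=-36; branch lengths I→-2, R→4; new cluster IR
  updated: d(IR,J)=13/2, d(IR,NZ)=19/2
step 3: merge (IR,J) at d=13/2, Q=-27; branch lengths IR→5/2, J→4; new cluster IJR
  updated: d(IJR,NZ)=7
step 4: merge (IJR,NZ) at d=7; branch lengths IJR→7/2, NZ→7/2; new cluster IJNRZ
final tree: (((I:-2,R:4):5/2,J:4):7/2,(N:1,Z:6):7/2)
total length: 45/2

I,R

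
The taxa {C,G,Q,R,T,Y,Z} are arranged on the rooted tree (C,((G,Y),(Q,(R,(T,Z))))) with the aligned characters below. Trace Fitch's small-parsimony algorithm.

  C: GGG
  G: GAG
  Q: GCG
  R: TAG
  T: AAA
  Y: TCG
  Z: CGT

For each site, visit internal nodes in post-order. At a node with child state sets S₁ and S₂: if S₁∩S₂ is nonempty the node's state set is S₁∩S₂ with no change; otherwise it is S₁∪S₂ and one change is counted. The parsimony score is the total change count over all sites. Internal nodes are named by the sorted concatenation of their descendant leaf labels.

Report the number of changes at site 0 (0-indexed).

4

GY@0: {G} ∪ {T} = {G,T} (union, +1)
TZ@0: {A} ∪ {C} = {A,C} (union, +1)
RTZ@0: {T} ∪ {A,C} = {A,C,T} (union, +1)
QRTZ@0: {G} ∪ {A,C,T} = {A,C,G,T} (union, +1)
GQRTYZ@0: {G,T} ∩ {A,C,G,T} = {G,T} (intersection, +0)
CGQRTYZ@0: {G} ∩ {G,T} = {G} (intersection, +0)
GY@1: {A} ∪ {C} = {A,C} (union, +1)
TZ@1: {A} ∪ {G} = {A,G} (union, +1)
RTZ@1: {A} ∩ {A,G} = {A} (intersection, +0)
QRTZ@1: {C} ∪ {A} = {A,C} (union, +1)
GQRTYZ@1: {A,C} ∩ {A,C} = {A,C} (intersection, +0)
CGQRTYZ@1: {G} ∪ {A,C} = {A,C,G} (union, +1)
GY@2: {G} ∩ {G} = {G} (intersection, +0)
TZ@2: {A} ∪ {T} = {A,T} (union, +1)
RTZ@2: {G} ∪ {A,T} = {A,G,T} (union, +1)
QRTZ@2: {G} ∩ {A,G,T} = {G} (intersection, +0)
GQRTYZ@2: {G} ∩ {G} = {G} (intersection, +0)
CGQRTYZ@2: {G} ∩ {G} = {G} (intersection, +0)
per-site changes: [4, 4, 2]; total = 10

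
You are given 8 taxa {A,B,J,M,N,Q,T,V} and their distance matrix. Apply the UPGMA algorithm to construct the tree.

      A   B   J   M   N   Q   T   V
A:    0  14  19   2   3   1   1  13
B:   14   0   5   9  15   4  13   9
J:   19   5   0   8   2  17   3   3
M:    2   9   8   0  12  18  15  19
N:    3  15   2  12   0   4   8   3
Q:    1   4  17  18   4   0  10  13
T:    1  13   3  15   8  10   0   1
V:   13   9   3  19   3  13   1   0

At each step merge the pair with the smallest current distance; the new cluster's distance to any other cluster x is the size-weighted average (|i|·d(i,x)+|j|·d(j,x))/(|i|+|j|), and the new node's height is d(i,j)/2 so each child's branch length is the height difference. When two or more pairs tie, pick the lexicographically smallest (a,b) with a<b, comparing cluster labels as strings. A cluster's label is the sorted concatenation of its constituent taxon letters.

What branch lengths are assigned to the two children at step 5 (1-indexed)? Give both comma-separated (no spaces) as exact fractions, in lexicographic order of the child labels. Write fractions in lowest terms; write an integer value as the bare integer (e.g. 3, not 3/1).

step 1: merge (A,Q) at d=1; branch lengths A→1/2, Q→1/2; new cluster AQ
  updated: d(AQ,B)=9, d(AQ,J)=18, d(AQ,M)=10, d(AQ,N)=7/2, d(AQ,T)=11/2, d(AQ,V)=13
step 2: merge (T,V) at d=1; branch lengths T→1/2, V→1/2; new cluster TV
  updated: d(AQ,TV)=37/4, d(B,TV)=11, d(J,TV)=3, d(M,TV)=17, d(N,TV)=11/2
step 3: merge (J,N) at d=2; branch lengths J→1, N→1; new cluster JN
  updated: d(AQ,JN)=43/4, d(B,JN)=10, d(JN,M)=10, d(JN,TV)=17/4
step 4: merge (JN,TV) at d=17/4; branch lengths JN→9/8, TV→13/8; new cluster JNTV
  updated: d(AQ,JNTV)=10, d(B,JNTV)=21/2, d(JNTV,M)=27/2
step 5: merge (AQ,B) at d=9; branch lengths AQ→4, B→9/2; new cluster ABQ
  updated: d(ABQ,JNTV)=61/6, d(ABQ,M)=29/3
step 6: merge (ABQ,M) at d=29/3; branch lengths ABQ→1/3, M→29/6; new cluster ABMQ
  updated: d(ABMQ,JNTV)=11
step 7: merge (ABMQ,JNTV) at d=11; branch lengths ABMQ→2/3, JNTV→27/8; new cluster ABJMNQTV
final tree: ((((A:1/2,Q:1/2):4,B:9/2):1/3,M:29/6):2/3,((J:1,N:1):9/8,(T:1/2,V:1/2):13/8):27/8)
total length: 587/24

4,9/2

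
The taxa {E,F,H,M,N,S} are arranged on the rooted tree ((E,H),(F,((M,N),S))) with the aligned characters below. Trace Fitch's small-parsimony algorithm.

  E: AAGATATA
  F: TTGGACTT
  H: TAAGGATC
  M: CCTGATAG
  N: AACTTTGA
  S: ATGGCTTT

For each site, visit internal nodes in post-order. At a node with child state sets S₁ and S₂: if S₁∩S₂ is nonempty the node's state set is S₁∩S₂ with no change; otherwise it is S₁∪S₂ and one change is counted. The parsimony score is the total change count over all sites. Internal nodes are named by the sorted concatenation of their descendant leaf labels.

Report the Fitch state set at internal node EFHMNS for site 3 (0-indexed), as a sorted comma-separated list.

site 0, node EH: E={A} ∪ H={T} → {A,T} (+1)
site 0, node MN: M={C} ∪ N={A} → {A,C} (+1)
site 0, node MNS: MN={A,C} ∩ S={A} → {A} (+0)
site 0, node FMNS: F={T} ∪ MNS={A} → {A,T} (+1)
site 0, node EFHMNS: EH={A,T} ∩ FMNS={A,T} → {A,T} (+0)
site 1, node EH: E={A} ∩ H={A} → {A} (+0)
site 1, node MN: M={C} ∪ N={A} → {A,C} (+1)
site 1, node MNS: MN={A,C} ∪ S={T} → {A,C,T} (+1)
site 1, node FMNS: F={T} ∩ MNS={A,C,T} → {T} (+0)
site 1, node EFHMNS: EH={A} ∪ FMNS={T} → {A,T} (+1)
site 2, node EH: E={G} ∪ H={A} → {A,G} (+1)
site 2, node MN: M={T} ∪ N={C} → {C,T} (+1)
site 2, node MNS: MN={C,T} ∪ S={G} → {C,G,T} (+1)
site 2, node FMNS: F={G} ∩ MNS={C,G,T} → {G} (+0)
site 2, node EFHMNS: EH={A,G} ∩ FMNS={G} → {G} (+0)
site 3, node EH: E={A} ∪ H={G} → {A,G} (+1)
site 3, node MN: M={G} ∪ N={T} → {G,T} (+1)
site 3, node MNS: MN={G,T} ∩ S={G} → {G} (+0)
site 3, node FMNS: F={G} ∩ MNS={G} → {G} (+0)
site 3, node EFHMNS: EH={A,G} ∩ FMNS={G} → {G} (+0)
site 4, node EH: E={T} ∪ H={G} → {G,T} (+1)
site 4, node MN: M={A} ∪ N={T} → {A,T} (+1)
site 4, node MNS: MN={A,T} ∪ S={C} → {A,C,T} (+1)
site 4, node FMNS: F={A} ∩ MNS={A,C,T} → {A} (+0)
site 4, node EFHMNS: EH={G,T} ∪ FMNS={A} → {A,G,T} (+1)
site 5, node EH: E={A} ∩ H={A} → {A} (+0)
site 5, node MN: M={T} ∩ N={T} → {T} (+0)
site 5, node MNS: MN={T} ∩ S={T} → {T} (+0)
site 5, node FMNS: F={C} ∪ MNS={T} → {C,T} (+1)
site 5, node EFHMNS: EH={A} ∪ FMNS={C,T} → {A,C,T} (+1)
site 6, node EH: E={T} ∩ H={T} → {T} (+0)
site 6, node MN: M={A} ∪ N={G} → {A,G} (+1)
site 6, node MNS: MN={A,G} ∪ S={T} → {A,G,T} (+1)
site 6, node FMNS: F={T} ∩ MNS={A,G,T} → {T} (+0)
site 6, node EFHMNS: EH={T} ∩ FMNS={T} → {T} (+0)
site 7, node EH: E={A} ∪ H={C} → {A,C} (+1)
site 7, node MN: M={G} ∪ N={A} → {A,G} (+1)
site 7, node MNS: MN={A,G} ∪ S={T} → {A,G,T} (+1)
site 7, node FMNS: F={T} ∩ MNS={A,G,T} → {T} (+0)
site 7, node EFHMNS: EH={A,C} ∪ FMNS={T} → {A,C,T} (+1)
per-site changes: [3, 3, 3, 2, 4, 2, 2, 4]; total = 23

G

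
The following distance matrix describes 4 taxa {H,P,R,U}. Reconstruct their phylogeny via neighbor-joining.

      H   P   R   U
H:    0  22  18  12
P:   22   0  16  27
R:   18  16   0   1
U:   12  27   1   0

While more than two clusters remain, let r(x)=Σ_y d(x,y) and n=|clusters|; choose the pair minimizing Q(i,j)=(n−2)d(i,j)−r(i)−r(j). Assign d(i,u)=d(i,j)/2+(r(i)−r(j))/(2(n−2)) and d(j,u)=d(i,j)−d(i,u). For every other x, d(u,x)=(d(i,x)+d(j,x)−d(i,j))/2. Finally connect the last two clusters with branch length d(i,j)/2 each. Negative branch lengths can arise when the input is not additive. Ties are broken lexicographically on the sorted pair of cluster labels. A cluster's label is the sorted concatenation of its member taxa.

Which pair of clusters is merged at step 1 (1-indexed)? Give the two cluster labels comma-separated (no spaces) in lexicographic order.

H,P

1. join H+P (d=22, Q=-73) ⇒ HP; edges |H|=31/4, |P|=57/4
  updated: d(HP,R)=6, d(HP,U)=17/2
2. join HP+R (d=6, Q=-31/2) ⇒ HPR; edges |HP|=27/4, |R|=-3/4
  updated: d(HPR,U)=7/4
3. join HPR+U (d=7/4) ⇒ HPRU; edges |HPR|=7/8, |U|=7/8
final tree: (((H:31/4,P:57/4):27/4,R:-3/4):7/8,U:7/8)
total length: 119/4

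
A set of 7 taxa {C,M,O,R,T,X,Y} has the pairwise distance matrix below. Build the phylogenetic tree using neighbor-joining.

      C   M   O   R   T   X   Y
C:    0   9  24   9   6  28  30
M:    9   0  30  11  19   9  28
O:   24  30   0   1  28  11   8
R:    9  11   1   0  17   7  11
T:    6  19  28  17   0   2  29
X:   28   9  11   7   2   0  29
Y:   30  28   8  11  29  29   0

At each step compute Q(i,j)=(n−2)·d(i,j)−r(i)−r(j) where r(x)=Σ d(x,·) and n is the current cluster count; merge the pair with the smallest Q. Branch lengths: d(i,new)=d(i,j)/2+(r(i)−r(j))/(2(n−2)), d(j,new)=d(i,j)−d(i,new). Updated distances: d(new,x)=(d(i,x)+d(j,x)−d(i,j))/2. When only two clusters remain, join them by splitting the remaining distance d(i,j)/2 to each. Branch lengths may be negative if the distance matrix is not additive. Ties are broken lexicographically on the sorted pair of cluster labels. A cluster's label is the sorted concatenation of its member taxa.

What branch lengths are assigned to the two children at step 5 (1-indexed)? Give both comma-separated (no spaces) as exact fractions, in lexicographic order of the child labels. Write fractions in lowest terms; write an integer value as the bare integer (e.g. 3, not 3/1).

1. join O+Y (d=8, Q=-197) ⇒ OY; edges |O|=7/10, |Y|=73/10
  updated: d(C,OY)=23, d(M,OY)=25, d(OY,R)=2, d(OY,T)=49/2, d(OY,X)=16
2. join OY+R (d=2, Q=-257/2) ⇒ ORY; edges |OY|=105/16, |R|=-73/16
  updated: d(C,ORY)=15, d(M,ORY)=17, d(ORY,T)=79/4, d(ORY,X)=21/2
3. join T+X (d=2, Q=-361/4) ⇒ TX; edges |T|=13/24, |X|=35/24
  updated: d(C,TX)=16, d(M,TX)=13, d(ORY,TX)=113/8
4. join C+M (d=9, Q=-61) ⇒ CM; edges |C|=19/4, |M|=17/4
  updated: d(CM,ORY)=23/2, d(CM,TX)=10
5. join CM+ORY (d=23/2, Q=-285/8) ⇒ CMORY; edges |CM|=59/16, |ORY|=125/16
  updated: d(CMORY,TX)=101/16
6. join CMORY+TX (d=101/16) ⇒ CMORTXY; edges |CMORY|=101/32, |TX|=101/32
final tree: (((C:19/4,M:17/4):59/16,((O:7/10,Y:73/10):105/16,R:-73/16):125/16):101/32,(T:13/24,X:35/24):101/32)
total length: 621/16

59/16,125/16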